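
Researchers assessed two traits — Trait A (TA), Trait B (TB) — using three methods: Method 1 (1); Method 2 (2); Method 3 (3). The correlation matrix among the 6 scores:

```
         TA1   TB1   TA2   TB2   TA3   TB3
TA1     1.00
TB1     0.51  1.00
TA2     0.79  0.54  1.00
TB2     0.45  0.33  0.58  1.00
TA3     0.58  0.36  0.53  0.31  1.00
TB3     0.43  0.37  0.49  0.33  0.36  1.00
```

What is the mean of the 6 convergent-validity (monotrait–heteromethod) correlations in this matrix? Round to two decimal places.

Convergent values: 0.79, 0.58, 0.53, 0.33, 0.37, 0.33; mean = 2.93/6 = 0.49.

0.49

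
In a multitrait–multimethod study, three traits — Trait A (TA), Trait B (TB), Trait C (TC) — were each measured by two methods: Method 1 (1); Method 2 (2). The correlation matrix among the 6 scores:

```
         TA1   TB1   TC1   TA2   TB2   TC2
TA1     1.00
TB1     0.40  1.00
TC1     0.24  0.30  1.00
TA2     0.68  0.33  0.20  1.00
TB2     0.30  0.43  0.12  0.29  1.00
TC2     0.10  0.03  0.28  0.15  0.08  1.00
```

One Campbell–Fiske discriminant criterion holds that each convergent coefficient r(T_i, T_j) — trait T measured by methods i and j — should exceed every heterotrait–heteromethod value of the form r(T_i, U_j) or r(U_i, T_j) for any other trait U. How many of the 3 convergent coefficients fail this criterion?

0

Checking each validity diagonal entry against its comparison values:
TA (methods 1·2): 0.68 vs {0.30, 0.33, 0.10, 0.20} → pass.
TB (methods 1·2): 0.43 vs {0.33, 0.30, 0.03, 0.12} → pass.
TC (methods 1·2): 0.28 vs {0.20, 0.10, 0.12, 0.03} → pass.
0 of 3 fail.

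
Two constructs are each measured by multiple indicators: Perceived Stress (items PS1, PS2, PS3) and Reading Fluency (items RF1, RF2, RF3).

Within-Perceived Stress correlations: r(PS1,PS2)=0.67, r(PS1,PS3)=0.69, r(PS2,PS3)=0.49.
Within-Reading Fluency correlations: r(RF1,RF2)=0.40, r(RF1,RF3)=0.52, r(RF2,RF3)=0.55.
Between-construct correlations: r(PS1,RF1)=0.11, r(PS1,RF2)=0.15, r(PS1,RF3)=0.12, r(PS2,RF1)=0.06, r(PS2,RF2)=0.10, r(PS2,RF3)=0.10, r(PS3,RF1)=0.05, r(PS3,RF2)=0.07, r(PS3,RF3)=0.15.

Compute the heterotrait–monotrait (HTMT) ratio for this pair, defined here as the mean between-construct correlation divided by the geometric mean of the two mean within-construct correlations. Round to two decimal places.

0.18

Mean between = 0.91/9 = 0.1011.
Mean within-PS = 1.85/3 = 0.6167; mean within-RF = 1.47/3 = 0.4900.
Geometric mean = √(0.6167 × 0.4900) = 0.5497.
HTMT = 0.1011 / 0.5497 = 0.18.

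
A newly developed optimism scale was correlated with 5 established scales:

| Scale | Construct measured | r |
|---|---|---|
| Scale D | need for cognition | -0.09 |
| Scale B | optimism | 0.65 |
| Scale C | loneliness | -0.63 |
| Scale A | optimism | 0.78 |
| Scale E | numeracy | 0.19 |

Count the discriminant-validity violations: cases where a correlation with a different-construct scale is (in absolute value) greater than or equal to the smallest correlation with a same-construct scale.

0

Convergent (same construct = optimism): Scale B, Scale A.
Smallest convergent = 0.65. Discriminant |r|: 0.09, 0.63, 0.19; count ≥ 0.65 → 0.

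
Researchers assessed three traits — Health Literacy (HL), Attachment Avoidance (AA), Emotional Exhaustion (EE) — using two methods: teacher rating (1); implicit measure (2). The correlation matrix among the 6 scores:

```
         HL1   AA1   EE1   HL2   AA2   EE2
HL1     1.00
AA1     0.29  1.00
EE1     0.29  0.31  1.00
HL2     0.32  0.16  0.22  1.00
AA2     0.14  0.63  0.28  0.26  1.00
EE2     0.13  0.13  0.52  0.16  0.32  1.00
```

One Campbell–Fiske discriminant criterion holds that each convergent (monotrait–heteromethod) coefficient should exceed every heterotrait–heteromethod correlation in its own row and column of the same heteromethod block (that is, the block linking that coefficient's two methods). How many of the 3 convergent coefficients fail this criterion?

0

Checking each validity diagonal entry against its comparison values:
HL (methods 1·2): 0.32 vs {0.14, 0.16, 0.13, 0.22} → pass.
AA (methods 1·2): 0.63 vs {0.16, 0.14, 0.13, 0.28} → pass.
EE (methods 1·2): 0.52 vs {0.22, 0.13, 0.28, 0.13} → pass.
0 of 3 fail.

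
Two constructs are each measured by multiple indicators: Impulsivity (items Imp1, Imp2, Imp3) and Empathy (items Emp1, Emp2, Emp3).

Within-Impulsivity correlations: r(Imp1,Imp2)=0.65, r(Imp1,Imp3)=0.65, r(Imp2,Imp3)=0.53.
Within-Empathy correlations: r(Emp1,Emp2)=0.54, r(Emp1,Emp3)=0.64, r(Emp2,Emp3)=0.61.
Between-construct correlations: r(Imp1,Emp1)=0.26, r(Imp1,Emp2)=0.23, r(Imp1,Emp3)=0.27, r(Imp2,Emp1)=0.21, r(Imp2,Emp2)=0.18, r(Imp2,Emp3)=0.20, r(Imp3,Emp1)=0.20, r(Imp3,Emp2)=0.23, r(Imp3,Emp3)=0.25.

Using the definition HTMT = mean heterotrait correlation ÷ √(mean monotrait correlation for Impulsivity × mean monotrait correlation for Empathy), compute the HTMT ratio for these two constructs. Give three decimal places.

0.374

Mean between = 2.03/9 = 0.2256.
Mean within-Imp = 1.83/3 = 0.6100; mean within-Emp = 1.79/3 = 0.5967.
Geometric mean = √(0.6100 × 0.5967) = 0.6033.
HTMT = 0.2256 / 0.6033 = 0.374.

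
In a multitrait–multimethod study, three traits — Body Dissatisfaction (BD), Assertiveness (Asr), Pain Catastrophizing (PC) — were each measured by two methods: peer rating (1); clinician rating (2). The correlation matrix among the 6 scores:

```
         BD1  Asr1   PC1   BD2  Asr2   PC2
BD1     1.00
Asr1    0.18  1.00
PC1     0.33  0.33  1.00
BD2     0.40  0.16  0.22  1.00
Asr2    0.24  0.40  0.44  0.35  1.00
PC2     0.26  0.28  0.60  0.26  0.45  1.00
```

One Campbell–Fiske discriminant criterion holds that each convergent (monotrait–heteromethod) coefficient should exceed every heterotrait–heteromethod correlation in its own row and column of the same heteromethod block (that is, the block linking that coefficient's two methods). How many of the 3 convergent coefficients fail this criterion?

1

Each convergent coefficient versus the relevant comparison correlations:
BD (methods 1·2): 0.40 vs {0.24, 0.16, 0.26, 0.22} → pass.
Asr (methods 1·2): 0.40 vs {0.16, 0.24, 0.28, 0.44} → fail.
PC (methods 1·2): 0.60 vs {0.22, 0.26, 0.44, 0.28} → pass.
1 of 3 fail.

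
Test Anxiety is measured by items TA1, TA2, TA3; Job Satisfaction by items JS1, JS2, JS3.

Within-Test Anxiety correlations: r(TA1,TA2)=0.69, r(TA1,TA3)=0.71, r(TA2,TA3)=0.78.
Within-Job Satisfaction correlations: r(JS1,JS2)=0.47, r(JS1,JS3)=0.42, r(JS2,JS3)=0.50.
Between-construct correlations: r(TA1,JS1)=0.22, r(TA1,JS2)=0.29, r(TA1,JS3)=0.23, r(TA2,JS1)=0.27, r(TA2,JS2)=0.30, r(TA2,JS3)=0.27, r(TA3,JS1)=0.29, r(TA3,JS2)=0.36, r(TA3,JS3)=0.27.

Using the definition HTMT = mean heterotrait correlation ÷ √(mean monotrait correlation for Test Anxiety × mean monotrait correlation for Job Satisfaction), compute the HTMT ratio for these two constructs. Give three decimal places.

0.479

Mean between = 2.50/9 = 0.2778.
Mean within-TA = 2.18/3 = 0.7267; mean within-JS = 1.39/3 = 0.4633.
Geometric mean = √(0.7267 × 0.4633) = 0.5802.
HTMT = 0.2778 / 0.5802 = 0.479.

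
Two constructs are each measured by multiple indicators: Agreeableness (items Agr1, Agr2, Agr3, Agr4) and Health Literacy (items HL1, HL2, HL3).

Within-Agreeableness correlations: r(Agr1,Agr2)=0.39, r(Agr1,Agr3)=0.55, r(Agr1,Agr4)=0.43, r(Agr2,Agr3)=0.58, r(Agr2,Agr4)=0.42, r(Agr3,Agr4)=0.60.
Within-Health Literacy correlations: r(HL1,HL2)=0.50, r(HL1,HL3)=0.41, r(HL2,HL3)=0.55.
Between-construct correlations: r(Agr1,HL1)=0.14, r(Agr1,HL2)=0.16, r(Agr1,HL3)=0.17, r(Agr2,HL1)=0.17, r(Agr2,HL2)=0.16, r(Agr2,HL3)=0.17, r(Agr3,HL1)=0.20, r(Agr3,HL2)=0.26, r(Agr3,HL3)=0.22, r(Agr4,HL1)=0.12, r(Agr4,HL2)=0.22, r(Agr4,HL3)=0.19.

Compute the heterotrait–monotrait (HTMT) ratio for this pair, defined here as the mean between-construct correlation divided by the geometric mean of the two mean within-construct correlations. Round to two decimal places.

Mean between = 2.18/12 = 0.1817.
Mean within-Agr = 2.97/6 = 0.4950; mean within-HL = 1.46/3 = 0.4867.
Geometric mean = √(0.4950 × 0.4867) = 0.4908.
HTMT = 0.1817 / 0.4908 = 0.37.

0.37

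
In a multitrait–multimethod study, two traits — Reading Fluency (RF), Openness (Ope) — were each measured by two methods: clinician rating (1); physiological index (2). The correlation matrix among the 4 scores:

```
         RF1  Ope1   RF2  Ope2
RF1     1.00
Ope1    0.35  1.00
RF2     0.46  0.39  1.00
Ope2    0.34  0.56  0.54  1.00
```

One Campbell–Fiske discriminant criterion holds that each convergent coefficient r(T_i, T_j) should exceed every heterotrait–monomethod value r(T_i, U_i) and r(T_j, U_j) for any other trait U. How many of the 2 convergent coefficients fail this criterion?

1

Each convergent coefficient versus the relevant comparison correlations:
RF (methods 1·2): 0.46 vs {0.35, 0.54} → fail.
Ope (methods 1·2): 0.56 vs {0.35, 0.54} → pass.
1 of 2 fail.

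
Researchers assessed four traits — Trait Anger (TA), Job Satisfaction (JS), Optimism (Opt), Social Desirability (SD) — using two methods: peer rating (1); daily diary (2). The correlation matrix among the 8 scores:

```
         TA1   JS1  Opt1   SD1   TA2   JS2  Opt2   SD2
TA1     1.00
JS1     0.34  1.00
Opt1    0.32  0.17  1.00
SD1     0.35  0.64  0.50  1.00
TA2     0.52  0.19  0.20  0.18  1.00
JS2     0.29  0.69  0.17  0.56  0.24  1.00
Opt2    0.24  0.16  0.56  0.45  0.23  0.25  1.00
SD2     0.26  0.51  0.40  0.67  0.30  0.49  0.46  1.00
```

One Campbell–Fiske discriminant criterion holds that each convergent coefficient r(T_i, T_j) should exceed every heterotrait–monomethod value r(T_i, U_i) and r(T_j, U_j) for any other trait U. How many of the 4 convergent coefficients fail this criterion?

Convergent coefficients and their comparison sets:
TA (methods 1·2): 0.52 vs {0.34, 0.24, 0.32, 0.23, 0.35, 0.30} → pass.
JS (methods 1·2): 0.69 vs {0.34, 0.24, 0.17, 0.25, 0.64, 0.49} → pass.
Opt (methods 1·2): 0.56 vs {0.32, 0.23, 0.17, 0.25, 0.50, 0.46} → pass.
SD (methods 1·2): 0.67 vs {0.35, 0.30, 0.64, 0.49, 0.50, 0.46} → pass.
0 of 4 fail.

0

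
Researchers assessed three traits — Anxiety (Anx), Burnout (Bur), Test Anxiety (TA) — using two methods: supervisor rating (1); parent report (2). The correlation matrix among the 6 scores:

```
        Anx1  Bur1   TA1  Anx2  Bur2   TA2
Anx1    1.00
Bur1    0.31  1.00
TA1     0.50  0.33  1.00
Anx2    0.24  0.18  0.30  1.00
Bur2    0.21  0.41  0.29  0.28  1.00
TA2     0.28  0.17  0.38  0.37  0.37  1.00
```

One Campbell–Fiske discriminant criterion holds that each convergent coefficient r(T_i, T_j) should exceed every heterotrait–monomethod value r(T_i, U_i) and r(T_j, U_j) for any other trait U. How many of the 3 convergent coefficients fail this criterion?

Checking each validity diagonal entry against its comparison values:
Anx (methods 1·2): 0.24 vs {0.31, 0.28, 0.50, 0.37} → fail.
Bur (methods 1·2): 0.41 vs {0.31, 0.28, 0.33, 0.37} → pass.
TA (methods 1·2): 0.38 vs {0.50, 0.37, 0.33, 0.37} → fail.
2 of 3 fail.

2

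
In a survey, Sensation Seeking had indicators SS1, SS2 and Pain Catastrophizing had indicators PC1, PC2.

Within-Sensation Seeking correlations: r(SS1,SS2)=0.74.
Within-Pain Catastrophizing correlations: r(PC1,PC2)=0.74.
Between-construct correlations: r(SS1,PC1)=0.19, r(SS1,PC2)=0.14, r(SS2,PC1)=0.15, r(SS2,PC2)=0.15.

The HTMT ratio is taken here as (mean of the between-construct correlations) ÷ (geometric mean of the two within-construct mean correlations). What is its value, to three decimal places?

Mean heterotrait r = 0.63/4 = 0.1575.
Mean within-SS = 0.74/1 = 0.7400; mean within-PC = 0.74/1 = 0.7400.
Geometric mean = √(0.7400 × 0.7400) = 0.7400.
HTMT = 0.1575 / 0.7400 = 0.213.

0.213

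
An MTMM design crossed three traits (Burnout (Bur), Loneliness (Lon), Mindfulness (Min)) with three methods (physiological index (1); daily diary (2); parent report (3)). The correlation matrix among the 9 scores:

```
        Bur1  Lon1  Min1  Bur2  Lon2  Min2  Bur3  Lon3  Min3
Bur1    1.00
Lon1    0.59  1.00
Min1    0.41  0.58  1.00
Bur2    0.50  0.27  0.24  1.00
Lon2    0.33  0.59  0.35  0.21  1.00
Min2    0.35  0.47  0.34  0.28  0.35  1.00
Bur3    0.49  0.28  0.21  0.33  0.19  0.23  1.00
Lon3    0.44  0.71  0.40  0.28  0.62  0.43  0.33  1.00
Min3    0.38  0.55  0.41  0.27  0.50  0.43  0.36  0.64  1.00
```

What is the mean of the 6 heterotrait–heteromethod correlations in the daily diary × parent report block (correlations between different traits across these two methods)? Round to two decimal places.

HTHM values (method 2 × method 3): 0.28, 0.27, 0.19, 0.50, 0.23, 0.43; mean = 1.90/6 = 0.32.

0.32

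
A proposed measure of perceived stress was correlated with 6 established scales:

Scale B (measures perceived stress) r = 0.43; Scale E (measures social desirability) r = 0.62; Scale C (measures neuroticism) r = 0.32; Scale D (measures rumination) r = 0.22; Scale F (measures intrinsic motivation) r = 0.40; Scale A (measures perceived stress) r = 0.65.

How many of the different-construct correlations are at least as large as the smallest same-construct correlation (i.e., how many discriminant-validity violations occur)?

Convergent (same construct = perceived stress): Scale B, Scale A.
Smallest convergent = 0.43. Discriminant values: 0.62, 0.32, 0.22, 0.40; count ≥ 0.43 → 1.

1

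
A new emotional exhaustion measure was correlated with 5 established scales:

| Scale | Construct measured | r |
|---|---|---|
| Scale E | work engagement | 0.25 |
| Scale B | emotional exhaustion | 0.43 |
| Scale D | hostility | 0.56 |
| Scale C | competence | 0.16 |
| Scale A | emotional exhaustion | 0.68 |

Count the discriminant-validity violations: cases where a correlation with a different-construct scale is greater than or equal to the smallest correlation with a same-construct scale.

1

Convergent (same construct = emotional exhaustion): Scale B, Scale A.
Smallest convergent = 0.43. Discriminant values: 0.25, 0.56, 0.16; count ≥ 0.43 → 1.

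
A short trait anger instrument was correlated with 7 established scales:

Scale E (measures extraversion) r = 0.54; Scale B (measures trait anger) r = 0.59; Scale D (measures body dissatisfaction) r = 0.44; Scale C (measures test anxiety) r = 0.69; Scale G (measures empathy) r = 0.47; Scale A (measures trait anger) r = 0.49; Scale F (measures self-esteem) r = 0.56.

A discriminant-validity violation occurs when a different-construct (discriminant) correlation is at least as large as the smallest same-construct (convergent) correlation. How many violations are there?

Convergent (same construct = trait anger): Scale B, Scale A.
Smallest convergent = 0.49. Discriminant values: 0.54, 0.44, 0.69, 0.47, 0.56; count ≥ 0.49 → 3.

3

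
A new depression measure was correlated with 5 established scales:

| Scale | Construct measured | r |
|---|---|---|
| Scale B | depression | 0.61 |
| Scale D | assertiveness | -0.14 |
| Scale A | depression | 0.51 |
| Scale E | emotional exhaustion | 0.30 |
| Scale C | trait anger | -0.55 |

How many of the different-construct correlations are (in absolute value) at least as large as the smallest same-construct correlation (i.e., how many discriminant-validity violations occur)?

Convergent (same construct = depression): Scale B, Scale A.
Smallest convergent = 0.51. Discriminant |r|: 0.14, 0.30, 0.55; count ≥ 0.51 → 1.

1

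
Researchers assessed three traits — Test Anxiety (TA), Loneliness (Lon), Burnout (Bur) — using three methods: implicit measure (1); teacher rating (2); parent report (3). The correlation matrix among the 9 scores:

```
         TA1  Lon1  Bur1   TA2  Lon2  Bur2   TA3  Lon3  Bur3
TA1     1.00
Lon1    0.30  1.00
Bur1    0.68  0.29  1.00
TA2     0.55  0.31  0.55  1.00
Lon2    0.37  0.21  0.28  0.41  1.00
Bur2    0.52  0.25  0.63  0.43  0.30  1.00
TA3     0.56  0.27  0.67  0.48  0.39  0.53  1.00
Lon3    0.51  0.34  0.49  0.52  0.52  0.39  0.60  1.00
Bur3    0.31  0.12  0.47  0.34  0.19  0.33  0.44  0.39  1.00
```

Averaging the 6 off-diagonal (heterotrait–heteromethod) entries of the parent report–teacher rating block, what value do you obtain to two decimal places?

HTHM values (method 3 × method 2): 0.39, 0.53, 0.52, 0.39, 0.34, 0.19; mean = 2.36/6 = 0.39.

0.39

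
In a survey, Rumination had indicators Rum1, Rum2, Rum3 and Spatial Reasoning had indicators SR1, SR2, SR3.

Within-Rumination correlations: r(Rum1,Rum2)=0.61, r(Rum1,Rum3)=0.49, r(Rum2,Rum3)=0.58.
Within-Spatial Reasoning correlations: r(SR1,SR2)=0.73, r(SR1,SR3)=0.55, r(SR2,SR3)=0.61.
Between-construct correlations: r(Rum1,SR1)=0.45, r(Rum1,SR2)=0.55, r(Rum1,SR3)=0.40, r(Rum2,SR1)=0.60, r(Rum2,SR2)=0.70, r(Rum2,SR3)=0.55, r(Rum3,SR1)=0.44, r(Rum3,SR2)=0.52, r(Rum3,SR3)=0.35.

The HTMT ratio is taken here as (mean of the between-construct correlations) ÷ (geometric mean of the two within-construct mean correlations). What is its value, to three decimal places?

0.853

Mean heterotrait r = 4.56/9 = 0.5067.
Mean within-Rum = 1.68/3 = 0.5600; mean within-SR = 1.89/3 = 0.6300.
Geometric mean = √(0.5600 × 0.6300) = 0.5940.
HTMT = 0.5067 / 0.5940 = 0.853.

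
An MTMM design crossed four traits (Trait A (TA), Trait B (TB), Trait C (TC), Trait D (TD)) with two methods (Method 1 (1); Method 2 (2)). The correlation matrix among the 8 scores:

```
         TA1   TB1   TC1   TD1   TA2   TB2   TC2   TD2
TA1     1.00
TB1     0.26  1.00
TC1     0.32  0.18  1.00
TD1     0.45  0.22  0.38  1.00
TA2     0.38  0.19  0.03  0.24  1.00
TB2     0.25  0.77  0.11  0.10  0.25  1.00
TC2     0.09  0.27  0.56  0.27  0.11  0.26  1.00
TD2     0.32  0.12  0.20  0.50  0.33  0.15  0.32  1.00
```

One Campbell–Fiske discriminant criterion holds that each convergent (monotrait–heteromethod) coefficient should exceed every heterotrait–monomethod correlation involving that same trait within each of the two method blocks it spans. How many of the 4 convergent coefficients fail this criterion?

1

Checking each validity diagonal entry against its comparison values:
TA (methods 1·2): 0.38 vs {0.26, 0.25, 0.32, 0.11, 0.45, 0.33} → fail.
TB (methods 1·2): 0.77 vs {0.26, 0.25, 0.18, 0.26, 0.22, 0.15} → pass.
TC (methods 1·2): 0.56 vs {0.32, 0.11, 0.18, 0.26, 0.38, 0.32} → pass.
TD (methods 1·2): 0.50 vs {0.45, 0.33, 0.22, 0.15, 0.38, 0.32} → pass.
1 of 4 fail.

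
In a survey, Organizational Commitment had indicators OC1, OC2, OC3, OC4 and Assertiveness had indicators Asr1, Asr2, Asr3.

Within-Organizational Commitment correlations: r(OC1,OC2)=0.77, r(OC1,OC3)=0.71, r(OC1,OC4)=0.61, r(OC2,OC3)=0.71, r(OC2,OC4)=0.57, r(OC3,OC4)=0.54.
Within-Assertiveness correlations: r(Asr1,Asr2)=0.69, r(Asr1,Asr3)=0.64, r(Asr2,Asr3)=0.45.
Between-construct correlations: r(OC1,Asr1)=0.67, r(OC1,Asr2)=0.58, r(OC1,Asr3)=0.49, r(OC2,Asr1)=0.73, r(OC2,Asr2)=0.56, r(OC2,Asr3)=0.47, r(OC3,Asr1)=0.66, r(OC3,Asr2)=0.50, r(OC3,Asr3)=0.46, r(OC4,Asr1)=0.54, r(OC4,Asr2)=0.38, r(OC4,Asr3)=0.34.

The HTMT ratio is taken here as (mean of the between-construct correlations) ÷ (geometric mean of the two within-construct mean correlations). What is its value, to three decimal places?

0.855

Mean between = 6.38/12 = 0.5317.
Mean within-OC = 3.91/6 = 0.6517; mean within-Asr = 1.78/3 = 0.5933.
Geometric mean = √(0.6517 × 0.5933) = 0.6218.
HTMT = 0.5317 / 0.6218 = 0.855.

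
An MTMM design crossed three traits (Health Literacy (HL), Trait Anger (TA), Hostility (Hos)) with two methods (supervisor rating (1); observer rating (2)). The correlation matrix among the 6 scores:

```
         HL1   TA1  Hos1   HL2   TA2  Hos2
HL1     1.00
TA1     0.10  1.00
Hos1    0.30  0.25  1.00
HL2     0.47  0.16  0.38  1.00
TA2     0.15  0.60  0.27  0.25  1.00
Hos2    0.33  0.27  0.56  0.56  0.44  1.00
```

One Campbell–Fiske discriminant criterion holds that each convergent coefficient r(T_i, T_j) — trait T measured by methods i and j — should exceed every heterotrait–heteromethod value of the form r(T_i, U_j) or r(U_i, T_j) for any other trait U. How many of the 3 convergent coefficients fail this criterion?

0

Convergent coefficients and their comparison sets:
HL (methods 1·2): 0.47 vs {0.15, 0.16, 0.33, 0.38} → pass.
TA (methods 1·2): 0.60 vs {0.16, 0.15, 0.27, 0.27} → pass.
Hos (methods 1·2): 0.56 vs {0.38, 0.33, 0.27, 0.27} → pass.
0 of 3 fail.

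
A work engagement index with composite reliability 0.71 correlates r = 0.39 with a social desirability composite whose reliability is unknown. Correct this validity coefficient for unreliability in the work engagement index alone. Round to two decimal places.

Single correction: r_c = r_obs / √r_xx = 0.39 / √0.71 = 0.39 / 0.8426 ≈ 0.46.

0.46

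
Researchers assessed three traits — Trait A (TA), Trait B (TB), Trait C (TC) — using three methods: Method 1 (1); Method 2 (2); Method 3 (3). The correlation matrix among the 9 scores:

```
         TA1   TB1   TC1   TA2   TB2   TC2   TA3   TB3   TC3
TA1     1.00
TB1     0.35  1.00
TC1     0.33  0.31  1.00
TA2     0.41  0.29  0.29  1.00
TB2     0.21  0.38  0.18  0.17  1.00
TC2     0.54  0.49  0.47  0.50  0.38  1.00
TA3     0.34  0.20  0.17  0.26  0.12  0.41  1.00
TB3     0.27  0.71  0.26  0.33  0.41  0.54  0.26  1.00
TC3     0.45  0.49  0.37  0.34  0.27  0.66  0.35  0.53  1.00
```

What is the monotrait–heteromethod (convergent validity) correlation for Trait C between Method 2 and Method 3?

0.66

Same trait (TC), different methods: r(TC2, TC3) = 0.66.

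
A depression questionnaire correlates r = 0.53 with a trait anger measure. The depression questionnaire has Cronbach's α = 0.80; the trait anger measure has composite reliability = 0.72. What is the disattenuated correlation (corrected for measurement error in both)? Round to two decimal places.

r_true = r_obs / √(r_xx · r_yy) = 0.53 / √(0.80 × 0.72) = 0.53 / √0.5760 = 0.53 / 0.7589 ≈ 0.70.

0.70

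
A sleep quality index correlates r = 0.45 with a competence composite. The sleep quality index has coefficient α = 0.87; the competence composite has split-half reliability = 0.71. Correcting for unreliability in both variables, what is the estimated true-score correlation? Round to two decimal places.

r_true = r_obs / √(r_xx · r_yy) = 0.45 / √(0.87 × 0.71) = 0.45 / √0.6177 = 0.45 / 0.7859 ≈ 0.57.

0.57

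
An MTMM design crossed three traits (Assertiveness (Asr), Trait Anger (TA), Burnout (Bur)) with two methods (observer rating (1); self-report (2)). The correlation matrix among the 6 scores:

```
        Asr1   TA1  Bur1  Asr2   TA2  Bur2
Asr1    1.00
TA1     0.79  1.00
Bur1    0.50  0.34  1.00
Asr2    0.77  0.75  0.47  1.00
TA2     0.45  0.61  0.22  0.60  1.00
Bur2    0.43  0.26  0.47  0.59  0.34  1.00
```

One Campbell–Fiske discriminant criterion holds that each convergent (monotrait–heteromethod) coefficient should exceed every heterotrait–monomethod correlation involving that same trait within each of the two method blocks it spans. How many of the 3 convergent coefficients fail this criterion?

Convergent coefficients and their comparison sets:
Asr (methods 1·2): 0.77 vs {0.79, 0.60, 0.50, 0.59} → fail.
TA (methods 1·2): 0.61 vs {0.79, 0.60, 0.34, 0.34} → fail.
Bur (methods 1·2): 0.47 vs {0.50, 0.59, 0.34, 0.34} → fail.
3 of 3 fail.

3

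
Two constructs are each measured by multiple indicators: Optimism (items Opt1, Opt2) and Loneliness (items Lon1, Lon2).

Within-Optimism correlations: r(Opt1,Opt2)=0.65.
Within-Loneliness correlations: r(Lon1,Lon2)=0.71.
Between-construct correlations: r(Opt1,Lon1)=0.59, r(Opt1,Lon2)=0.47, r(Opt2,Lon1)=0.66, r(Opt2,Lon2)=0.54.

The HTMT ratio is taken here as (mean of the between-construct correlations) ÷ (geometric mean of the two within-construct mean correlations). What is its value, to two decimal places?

0.83

Mean heterotrait r = 2.26/4 = 0.5650.
Mean within-Opt = 0.65/1 = 0.6500; mean within-Lon = 0.71/1 = 0.7100.
Geometric mean = √(0.6500 × 0.7100) = 0.6793.
HTMT = 0.5650 / 0.6793 = 0.83.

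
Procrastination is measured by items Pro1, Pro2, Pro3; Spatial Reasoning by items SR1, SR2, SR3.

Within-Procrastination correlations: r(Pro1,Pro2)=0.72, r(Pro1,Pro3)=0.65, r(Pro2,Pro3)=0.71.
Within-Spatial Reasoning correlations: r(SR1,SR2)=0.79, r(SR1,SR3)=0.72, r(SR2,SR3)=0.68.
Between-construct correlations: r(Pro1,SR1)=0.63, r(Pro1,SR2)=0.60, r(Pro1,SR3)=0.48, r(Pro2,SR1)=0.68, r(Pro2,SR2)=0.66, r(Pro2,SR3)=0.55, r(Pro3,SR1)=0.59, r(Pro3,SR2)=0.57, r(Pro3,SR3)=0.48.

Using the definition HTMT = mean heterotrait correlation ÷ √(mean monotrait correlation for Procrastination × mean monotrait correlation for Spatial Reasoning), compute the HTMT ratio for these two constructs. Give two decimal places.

Mean heterotrait r = 5.24/9 = 0.5822.
Mean within-Pro = 2.08/3 = 0.6933; mean within-SR = 2.19/3 = 0.7300.
Geometric mean = √(0.6933 × 0.7300) = 0.7114.
HTMT = 0.5822 / 0.7114 = 0.82.

0.82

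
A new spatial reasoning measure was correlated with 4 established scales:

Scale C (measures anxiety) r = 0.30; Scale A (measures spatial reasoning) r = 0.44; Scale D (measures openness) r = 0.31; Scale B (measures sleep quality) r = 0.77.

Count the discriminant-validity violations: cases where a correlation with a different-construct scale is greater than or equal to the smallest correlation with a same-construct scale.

1

Convergent (same construct = spatial reasoning): Scale A.
Smallest convergent = 0.44. Discriminant values: 0.30, 0.31, 0.77; count ≥ 0.44 → 1.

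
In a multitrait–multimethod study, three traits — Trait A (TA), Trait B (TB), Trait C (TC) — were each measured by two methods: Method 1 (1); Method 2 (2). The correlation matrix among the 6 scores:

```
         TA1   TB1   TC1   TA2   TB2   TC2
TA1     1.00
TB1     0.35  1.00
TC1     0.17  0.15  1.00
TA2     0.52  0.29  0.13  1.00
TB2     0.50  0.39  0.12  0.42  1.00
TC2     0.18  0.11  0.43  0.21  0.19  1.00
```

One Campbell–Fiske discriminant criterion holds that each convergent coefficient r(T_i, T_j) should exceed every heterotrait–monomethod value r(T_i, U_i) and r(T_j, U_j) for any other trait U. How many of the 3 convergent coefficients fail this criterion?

Checking each validity diagonal entry against its comparison values:
TA (methods 1·2): 0.52 vs {0.35, 0.42, 0.17, 0.21} → pass.
TB (methods 1·2): 0.39 vs {0.35, 0.42, 0.15, 0.19} → fail.
TC (methods 1·2): 0.43 vs {0.17, 0.21, 0.15, 0.19} → pass.
1 of 3 fail.

1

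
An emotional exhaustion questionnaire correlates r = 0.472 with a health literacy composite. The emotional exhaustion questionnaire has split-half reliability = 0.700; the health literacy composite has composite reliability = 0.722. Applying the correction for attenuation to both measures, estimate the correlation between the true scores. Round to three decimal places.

r_true = r_obs / √(r_xx · r_yy) = 0.472 / √(0.700 × 0.722) = 0.472 / √0.505400 = 0.472 / 0.7109 ≈ 0.664.

0.664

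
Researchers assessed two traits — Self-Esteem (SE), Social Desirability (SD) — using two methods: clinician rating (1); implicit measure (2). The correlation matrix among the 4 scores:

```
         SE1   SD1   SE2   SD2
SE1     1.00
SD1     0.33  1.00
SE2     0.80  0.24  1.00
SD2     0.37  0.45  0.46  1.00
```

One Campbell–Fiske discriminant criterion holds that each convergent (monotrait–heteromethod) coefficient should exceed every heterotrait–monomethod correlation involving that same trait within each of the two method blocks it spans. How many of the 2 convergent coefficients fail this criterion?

1

Convergent coefficients and their comparison sets:
SE (methods 1·2): 0.80 vs {0.33, 0.46} → pass.
SD (methods 1·2): 0.45 vs {0.33, 0.46} → fail.
1 of 2 fail.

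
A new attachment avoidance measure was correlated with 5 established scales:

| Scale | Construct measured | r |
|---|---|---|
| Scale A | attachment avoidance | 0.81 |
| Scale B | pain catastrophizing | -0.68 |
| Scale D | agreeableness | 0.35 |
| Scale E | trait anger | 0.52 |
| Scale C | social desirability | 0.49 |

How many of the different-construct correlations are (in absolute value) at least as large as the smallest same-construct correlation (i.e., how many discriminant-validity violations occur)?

0

Convergent (same construct = attachment avoidance): Scale A.
Smallest convergent = 0.81. Discriminant |r|: 0.68, 0.35, 0.52, 0.49; count ≥ 0.81 → 0.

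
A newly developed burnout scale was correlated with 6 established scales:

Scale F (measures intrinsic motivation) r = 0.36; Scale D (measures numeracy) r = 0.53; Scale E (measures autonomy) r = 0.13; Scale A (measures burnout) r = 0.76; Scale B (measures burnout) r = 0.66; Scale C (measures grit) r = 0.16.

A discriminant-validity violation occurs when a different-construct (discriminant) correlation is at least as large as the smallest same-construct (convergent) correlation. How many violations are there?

Convergent (same construct = burnout): Scale A, Scale B.
Smallest convergent = 0.66. Discriminant values: 0.36, 0.53, 0.13, 0.16; count ≥ 0.66 → 0.

0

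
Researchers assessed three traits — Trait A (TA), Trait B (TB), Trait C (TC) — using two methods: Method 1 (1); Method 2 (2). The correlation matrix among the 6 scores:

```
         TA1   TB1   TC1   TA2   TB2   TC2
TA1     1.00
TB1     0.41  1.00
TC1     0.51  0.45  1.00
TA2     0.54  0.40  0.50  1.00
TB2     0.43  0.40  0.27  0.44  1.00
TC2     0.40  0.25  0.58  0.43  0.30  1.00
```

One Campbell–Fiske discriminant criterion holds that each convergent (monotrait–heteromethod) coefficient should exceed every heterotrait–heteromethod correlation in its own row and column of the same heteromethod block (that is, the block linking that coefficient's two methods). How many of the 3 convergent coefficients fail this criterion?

1

Checking each validity diagonal entry against its comparison values:
TA (methods 1·2): 0.54 vs {0.43, 0.40, 0.40, 0.50} → pass.
TB (methods 1·2): 0.40 vs {0.40, 0.43, 0.25, 0.27} → fail.
TC (methods 1·2): 0.58 vs {0.50, 0.40, 0.27, 0.25} → pass.
1 of 3 fail.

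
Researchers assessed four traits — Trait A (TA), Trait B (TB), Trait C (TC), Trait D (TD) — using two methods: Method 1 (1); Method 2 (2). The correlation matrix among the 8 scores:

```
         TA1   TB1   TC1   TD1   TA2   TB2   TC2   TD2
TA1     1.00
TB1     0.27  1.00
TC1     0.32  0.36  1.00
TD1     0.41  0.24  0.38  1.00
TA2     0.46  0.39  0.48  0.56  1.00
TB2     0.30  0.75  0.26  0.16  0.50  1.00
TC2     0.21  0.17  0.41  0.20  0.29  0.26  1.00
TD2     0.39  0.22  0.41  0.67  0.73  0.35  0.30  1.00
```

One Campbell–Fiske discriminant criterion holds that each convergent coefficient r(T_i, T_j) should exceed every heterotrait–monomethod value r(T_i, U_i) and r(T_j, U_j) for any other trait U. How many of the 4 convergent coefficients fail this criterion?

2

Each convergent coefficient versus the relevant comparison correlations:
TA (methods 1·2): 0.46 vs {0.27, 0.50, 0.32, 0.29, 0.41, 0.73} → fail.
TB (methods 1·2): 0.75 vs {0.27, 0.50, 0.36, 0.26, 0.24, 0.35} → pass.
TC (methods 1·2): 0.41 vs {0.32, 0.29, 0.36, 0.26, 0.38, 0.30} → pass.
TD (methods 1·2): 0.67 vs {0.41, 0.73, 0.24, 0.35, 0.38, 0.30} → fail.
2 of 4 fail.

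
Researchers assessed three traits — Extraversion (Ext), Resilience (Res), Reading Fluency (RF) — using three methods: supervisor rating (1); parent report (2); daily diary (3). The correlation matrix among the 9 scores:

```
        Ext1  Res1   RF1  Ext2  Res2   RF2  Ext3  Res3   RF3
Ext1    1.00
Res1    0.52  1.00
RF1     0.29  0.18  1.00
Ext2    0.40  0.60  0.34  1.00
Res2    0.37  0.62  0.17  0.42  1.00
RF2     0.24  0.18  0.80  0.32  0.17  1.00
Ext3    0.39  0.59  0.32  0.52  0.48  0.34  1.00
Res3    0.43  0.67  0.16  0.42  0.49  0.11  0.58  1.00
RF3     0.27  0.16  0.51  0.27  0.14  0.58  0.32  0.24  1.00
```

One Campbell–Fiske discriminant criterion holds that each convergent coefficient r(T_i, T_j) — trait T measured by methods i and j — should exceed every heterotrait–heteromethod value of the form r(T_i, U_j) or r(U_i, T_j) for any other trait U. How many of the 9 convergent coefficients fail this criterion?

2

Checking each validity diagonal entry against its comparison values:
Ext (methods 1·2): 0.40 vs {0.37, 0.60, 0.24, 0.34} → fail.
Ext (methods 1·3): 0.39 vs {0.43, 0.59, 0.27, 0.32} → fail.
Ext (methods 2·3): 0.52 vs {0.42, 0.48, 0.27, 0.34} → pass.
Res (methods 1·2): 0.62 vs {0.60, 0.37, 0.18, 0.17} → pass.
Res (methods 1·3): 0.67 vs {0.59, 0.43, 0.16, 0.16} → pass.
Res (methods 2·3): 0.49 vs {0.48, 0.42, 0.14, 0.11} → pass.
RF (methods 1·2): 0.80 vs {0.34, 0.24, 0.17, 0.18} → pass.
RF (methods 1·3): 0.51 vs {0.32, 0.27, 0.16, 0.16} → pass.
RF (methods 2·3): 0.58 vs {0.34, 0.27, 0.11, 0.14} → pass.
2 of 9 fail.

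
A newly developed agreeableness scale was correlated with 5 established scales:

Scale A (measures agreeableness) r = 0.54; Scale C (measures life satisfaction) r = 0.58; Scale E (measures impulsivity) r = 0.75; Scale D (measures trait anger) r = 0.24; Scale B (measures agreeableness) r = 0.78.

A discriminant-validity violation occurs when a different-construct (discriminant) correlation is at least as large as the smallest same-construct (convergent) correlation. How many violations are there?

Convergent (same construct = agreeableness): Scale A, Scale B.
Smallest convergent = 0.54. Discriminant values: 0.58, 0.75, 0.24; count ≥ 0.54 → 2.

2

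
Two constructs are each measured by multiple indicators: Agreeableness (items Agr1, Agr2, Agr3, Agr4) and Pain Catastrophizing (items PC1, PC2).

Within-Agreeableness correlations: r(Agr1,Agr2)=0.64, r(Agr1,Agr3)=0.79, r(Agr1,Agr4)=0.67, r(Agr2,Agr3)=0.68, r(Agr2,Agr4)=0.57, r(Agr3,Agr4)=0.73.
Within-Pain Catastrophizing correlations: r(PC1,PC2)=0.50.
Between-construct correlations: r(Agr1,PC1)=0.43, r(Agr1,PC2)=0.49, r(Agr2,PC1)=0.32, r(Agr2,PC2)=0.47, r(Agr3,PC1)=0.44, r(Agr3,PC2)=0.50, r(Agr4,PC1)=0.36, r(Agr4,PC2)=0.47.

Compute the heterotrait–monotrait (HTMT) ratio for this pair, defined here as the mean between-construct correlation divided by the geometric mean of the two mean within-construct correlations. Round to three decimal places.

Between-construct mean = 3.48/8 = 0.4350.
Mean within-Agr = 4.08/6 = 0.6800; mean within-PC = 0.50/1 = 0.5000.
Geometric mean = √(0.6800 × 0.5000) = 0.5831.
HTMT = 0.4350 / 0.5831 = 0.746.

0.746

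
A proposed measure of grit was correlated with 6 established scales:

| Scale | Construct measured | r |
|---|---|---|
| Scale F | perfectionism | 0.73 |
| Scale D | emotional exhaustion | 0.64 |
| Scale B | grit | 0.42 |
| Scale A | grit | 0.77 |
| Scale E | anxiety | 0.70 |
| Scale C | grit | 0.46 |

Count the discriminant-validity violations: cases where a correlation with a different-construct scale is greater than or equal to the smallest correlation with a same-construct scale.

Convergent (same construct = grit): Scale B, Scale A, Scale C.
Smallest convergent = 0.42. Discriminant values: 0.73, 0.64, 0.70; count ≥ 0.42 → 3.

3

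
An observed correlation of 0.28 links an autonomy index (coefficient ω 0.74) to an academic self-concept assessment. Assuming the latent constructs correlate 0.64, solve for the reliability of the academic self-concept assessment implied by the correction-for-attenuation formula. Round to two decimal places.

r_true = r_obs / √(r_xx · r_yy) ⇒ 0.64 = 0.28 / √(0.74 · r_yy).
√(0.74 · r_yy) = 0.28 / 0.64 = 0.4375; 0.74 · r_yy = 0.1914; r_yy = 0.1914 / 0.74 ≈ 0.26.

0.26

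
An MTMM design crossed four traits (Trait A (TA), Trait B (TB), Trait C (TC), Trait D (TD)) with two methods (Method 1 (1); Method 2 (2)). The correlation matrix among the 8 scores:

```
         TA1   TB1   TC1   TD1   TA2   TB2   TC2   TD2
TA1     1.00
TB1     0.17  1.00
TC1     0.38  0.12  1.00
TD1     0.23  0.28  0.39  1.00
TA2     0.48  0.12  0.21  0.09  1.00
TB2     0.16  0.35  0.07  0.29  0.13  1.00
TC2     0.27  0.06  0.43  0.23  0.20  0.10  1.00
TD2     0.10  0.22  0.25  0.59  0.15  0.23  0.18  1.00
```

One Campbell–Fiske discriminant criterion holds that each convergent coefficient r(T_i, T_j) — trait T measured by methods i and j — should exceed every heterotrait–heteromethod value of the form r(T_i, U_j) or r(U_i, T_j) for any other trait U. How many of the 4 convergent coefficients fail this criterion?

Convergent coefficients and their comparison sets:
TA (methods 1·2): 0.48 vs {0.16, 0.12, 0.27, 0.21, 0.10, 0.09} → pass.
TB (methods 1·2): 0.35 vs {0.12, 0.16, 0.06, 0.07, 0.22, 0.29} → pass.
TC (methods 1·2): 0.43 vs {0.21, 0.27, 0.07, 0.06, 0.25, 0.23} → pass.
TD (methods 1·2): 0.59 vs {0.09, 0.10, 0.29, 0.22, 0.23, 0.25} → pass.
0 of 4 fail.

0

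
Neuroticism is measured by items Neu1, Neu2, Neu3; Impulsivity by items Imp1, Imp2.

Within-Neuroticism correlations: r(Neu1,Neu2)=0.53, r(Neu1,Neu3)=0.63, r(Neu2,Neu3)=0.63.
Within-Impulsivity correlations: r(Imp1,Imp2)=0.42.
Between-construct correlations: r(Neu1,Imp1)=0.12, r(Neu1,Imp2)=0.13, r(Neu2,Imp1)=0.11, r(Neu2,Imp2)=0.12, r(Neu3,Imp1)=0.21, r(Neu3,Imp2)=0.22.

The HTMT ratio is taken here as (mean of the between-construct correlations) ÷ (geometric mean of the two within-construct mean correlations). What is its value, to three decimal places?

0.303

Mean between = 0.91/6 = 0.1517.
Mean within-Neu = 1.79/3 = 0.5967; mean within-Imp = 0.42/1 = 0.4200.
Geometric mean = √(0.5967 × 0.4200) = 0.5006.
HTMT = 0.1517 / 0.5006 = 0.303.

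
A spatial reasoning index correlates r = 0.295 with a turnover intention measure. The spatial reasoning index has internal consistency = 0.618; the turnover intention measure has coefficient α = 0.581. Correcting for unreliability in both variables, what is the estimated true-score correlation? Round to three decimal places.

r_true = r_obs / √(r_xx · r_yy) = 0.295 / √(0.618 × 0.581) = 0.295 / √0.359058 = 0.295 / 0.5992 ≈ 0.492.

0.492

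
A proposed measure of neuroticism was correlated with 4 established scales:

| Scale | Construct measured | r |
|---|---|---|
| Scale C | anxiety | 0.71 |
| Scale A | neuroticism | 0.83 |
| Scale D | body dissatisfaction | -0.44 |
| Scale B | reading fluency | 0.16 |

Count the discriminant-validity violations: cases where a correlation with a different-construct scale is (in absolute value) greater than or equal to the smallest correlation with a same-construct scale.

0

Convergent (same construct = neuroticism): Scale A.
Smallest convergent = 0.83. Discriminant |r|: 0.71, 0.44, 0.16; count ≥ 0.83 → 0.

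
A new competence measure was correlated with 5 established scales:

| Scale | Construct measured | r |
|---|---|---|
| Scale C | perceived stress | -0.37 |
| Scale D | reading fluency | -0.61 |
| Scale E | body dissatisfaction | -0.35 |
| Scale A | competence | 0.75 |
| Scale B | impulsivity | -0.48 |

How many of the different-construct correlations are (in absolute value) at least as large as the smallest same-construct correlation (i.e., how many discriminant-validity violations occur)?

Convergent (same construct = competence): Scale A.
Smallest convergent = 0.75. Discriminant |r|: 0.37, 0.61, 0.35, 0.48; count ≥ 0.75 → 0.

0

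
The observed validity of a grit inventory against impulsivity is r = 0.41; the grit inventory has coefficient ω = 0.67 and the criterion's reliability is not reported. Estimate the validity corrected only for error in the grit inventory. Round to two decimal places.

Single correction: r_c = r_obs / √r_xx = 0.41 / √0.67 = 0.41 / 0.8185 ≈ 0.50.

0.50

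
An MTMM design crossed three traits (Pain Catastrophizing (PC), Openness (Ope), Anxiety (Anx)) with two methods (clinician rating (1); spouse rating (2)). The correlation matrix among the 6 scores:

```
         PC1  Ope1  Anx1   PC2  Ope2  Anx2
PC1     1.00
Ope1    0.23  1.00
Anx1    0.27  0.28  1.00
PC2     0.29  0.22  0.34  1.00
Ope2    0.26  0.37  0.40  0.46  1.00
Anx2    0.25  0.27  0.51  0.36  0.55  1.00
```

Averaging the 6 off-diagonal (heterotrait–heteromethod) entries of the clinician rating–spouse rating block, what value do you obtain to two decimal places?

0.29

HTHM values (method 1 × method 2): 0.26, 0.25, 0.22, 0.27, 0.34, 0.40; mean = 1.74/6 = 0.29.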